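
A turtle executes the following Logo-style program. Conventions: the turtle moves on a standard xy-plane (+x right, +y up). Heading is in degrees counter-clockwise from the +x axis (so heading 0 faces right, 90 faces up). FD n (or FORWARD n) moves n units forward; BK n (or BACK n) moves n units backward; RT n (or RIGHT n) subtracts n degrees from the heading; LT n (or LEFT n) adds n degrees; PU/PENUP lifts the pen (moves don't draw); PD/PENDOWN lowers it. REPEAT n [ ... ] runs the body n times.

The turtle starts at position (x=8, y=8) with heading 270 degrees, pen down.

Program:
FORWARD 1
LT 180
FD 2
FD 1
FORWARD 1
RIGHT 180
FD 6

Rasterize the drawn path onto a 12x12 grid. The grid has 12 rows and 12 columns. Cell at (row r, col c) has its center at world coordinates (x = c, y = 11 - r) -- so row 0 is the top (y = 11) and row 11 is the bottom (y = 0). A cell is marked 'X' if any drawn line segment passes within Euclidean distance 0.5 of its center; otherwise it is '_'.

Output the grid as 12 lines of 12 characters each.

Answer: ________X___
________X___
________X___
________X___
________X___
________X___
________X___
____________
____________
____________
____________
____________

Derivation:
Segment 0: (8,8) -> (8,7)
Segment 1: (8,7) -> (8,9)
Segment 2: (8,9) -> (8,10)
Segment 3: (8,10) -> (8,11)
Segment 4: (8,11) -> (8,5)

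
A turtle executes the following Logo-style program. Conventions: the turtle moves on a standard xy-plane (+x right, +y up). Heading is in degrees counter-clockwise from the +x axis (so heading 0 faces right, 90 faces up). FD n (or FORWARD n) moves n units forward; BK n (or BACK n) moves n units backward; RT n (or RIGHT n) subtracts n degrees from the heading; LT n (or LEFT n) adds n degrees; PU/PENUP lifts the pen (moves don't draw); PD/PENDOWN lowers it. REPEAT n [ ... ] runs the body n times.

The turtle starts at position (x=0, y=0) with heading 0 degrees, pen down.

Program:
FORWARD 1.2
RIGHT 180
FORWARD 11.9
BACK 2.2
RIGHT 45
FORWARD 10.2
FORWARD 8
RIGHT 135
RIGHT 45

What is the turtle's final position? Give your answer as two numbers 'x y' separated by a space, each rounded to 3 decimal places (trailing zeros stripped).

Executing turtle program step by step:
Start: pos=(0,0), heading=0, pen down
FD 1.2: (0,0) -> (1.2,0) [heading=0, draw]
RT 180: heading 0 -> 180
FD 11.9: (1.2,0) -> (-10.7,0) [heading=180, draw]
BK 2.2: (-10.7,0) -> (-8.5,0) [heading=180, draw]
RT 45: heading 180 -> 135
FD 10.2: (-8.5,0) -> (-15.712,7.212) [heading=135, draw]
FD 8: (-15.712,7.212) -> (-21.369,12.869) [heading=135, draw]
RT 135: heading 135 -> 0
RT 45: heading 0 -> 315
Final: pos=(-21.369,12.869), heading=315, 5 segment(s) drawn

Answer: -21.369 12.869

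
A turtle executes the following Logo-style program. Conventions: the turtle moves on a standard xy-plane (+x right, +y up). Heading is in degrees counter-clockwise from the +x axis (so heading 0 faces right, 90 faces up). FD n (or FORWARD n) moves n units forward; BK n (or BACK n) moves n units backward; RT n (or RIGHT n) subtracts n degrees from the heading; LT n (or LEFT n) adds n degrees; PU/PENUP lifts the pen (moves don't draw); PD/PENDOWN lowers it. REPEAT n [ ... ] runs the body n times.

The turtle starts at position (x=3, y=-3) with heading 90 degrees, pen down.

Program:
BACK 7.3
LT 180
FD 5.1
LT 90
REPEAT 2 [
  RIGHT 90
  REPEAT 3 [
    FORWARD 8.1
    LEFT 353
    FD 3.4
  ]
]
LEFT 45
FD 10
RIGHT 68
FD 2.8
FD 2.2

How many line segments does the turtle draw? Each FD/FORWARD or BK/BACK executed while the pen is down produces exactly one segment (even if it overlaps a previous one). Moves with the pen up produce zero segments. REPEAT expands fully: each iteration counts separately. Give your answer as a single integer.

Executing turtle program step by step:
Start: pos=(3,-3), heading=90, pen down
BK 7.3: (3,-3) -> (3,-10.3) [heading=90, draw]
LT 180: heading 90 -> 270
FD 5.1: (3,-10.3) -> (3,-15.4) [heading=270, draw]
LT 90: heading 270 -> 0
REPEAT 2 [
  -- iteration 1/2 --
  RT 90: heading 0 -> 270
  REPEAT 3 [
    -- iteration 1/3 --
    FD 8.1: (3,-15.4) -> (3,-23.5) [heading=270, draw]
    LT 353: heading 270 -> 263
    FD 3.4: (3,-23.5) -> (2.586,-26.875) [heading=263, draw]
    -- iteration 2/3 --
    FD 8.1: (2.586,-26.875) -> (1.599,-34.914) [heading=263, draw]
    LT 353: heading 263 -> 256
    FD 3.4: (1.599,-34.914) -> (0.776,-38.213) [heading=256, draw]
    -- iteration 3/3 --
    FD 8.1: (0.776,-38.213) -> (-1.184,-46.073) [heading=256, draw]
    LT 353: heading 256 -> 249
    FD 3.4: (-1.184,-46.073) -> (-2.402,-49.247) [heading=249, draw]
  ]
  -- iteration 2/2 --
  RT 90: heading 249 -> 159
  REPEAT 3 [
    -- iteration 1/3 --
    FD 8.1: (-2.402,-49.247) -> (-9.964,-46.344) [heading=159, draw]
    LT 353: heading 159 -> 152
    FD 3.4: (-9.964,-46.344) -> (-12.966,-44.748) [heading=152, draw]
    -- iteration 2/3 --
    FD 8.1: (-12.966,-44.748) -> (-20.118,-40.945) [heading=152, draw]
    LT 353: heading 152 -> 145
    FD 3.4: (-20.118,-40.945) -> (-22.903,-38.995) [heading=145, draw]
    -- iteration 3/3 --
    FD 8.1: (-22.903,-38.995) -> (-29.538,-34.349) [heading=145, draw]
    LT 353: heading 145 -> 138
    FD 3.4: (-29.538,-34.349) -> (-32.065,-32.074) [heading=138, draw]
  ]
]
LT 45: heading 138 -> 183
FD 10: (-32.065,-32.074) -> (-42.051,-32.597) [heading=183, draw]
RT 68: heading 183 -> 115
FD 2.8: (-42.051,-32.597) -> (-43.235,-30.06) [heading=115, draw]
FD 2.2: (-43.235,-30.06) -> (-44.164,-28.066) [heading=115, draw]
Final: pos=(-44.164,-28.066), heading=115, 17 segment(s) drawn
Segments drawn: 17

Answer: 17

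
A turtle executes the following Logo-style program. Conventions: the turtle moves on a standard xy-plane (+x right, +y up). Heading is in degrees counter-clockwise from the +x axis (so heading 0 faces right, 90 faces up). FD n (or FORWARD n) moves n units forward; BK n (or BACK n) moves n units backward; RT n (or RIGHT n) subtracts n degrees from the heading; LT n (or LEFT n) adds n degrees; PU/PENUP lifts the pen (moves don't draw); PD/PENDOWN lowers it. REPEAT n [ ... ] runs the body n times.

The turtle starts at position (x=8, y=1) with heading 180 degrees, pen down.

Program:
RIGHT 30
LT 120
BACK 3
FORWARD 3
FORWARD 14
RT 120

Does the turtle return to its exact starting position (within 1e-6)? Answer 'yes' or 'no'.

Executing turtle program step by step:
Start: pos=(8,1), heading=180, pen down
RT 30: heading 180 -> 150
LT 120: heading 150 -> 270
BK 3: (8,1) -> (8,4) [heading=270, draw]
FD 3: (8,4) -> (8,1) [heading=270, draw]
FD 14: (8,1) -> (8,-13) [heading=270, draw]
RT 120: heading 270 -> 150
Final: pos=(8,-13), heading=150, 3 segment(s) drawn

Start position: (8, 1)
Final position: (8, -13)
Distance = 14; >= 1e-6 -> NOT closed

Answer: no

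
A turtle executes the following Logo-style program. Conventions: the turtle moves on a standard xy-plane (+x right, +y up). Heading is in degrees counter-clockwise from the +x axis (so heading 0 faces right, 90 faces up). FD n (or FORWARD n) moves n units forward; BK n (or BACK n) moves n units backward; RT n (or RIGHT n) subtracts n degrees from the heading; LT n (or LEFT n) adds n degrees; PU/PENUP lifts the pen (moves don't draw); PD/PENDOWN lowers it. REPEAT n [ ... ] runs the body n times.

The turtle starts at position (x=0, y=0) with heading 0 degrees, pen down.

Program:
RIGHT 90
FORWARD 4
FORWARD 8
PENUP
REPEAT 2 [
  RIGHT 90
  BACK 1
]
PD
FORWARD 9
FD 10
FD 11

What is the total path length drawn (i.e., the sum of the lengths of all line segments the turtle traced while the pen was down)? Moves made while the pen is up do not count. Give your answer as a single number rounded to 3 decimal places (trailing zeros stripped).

Answer: 42

Derivation:
Executing turtle program step by step:
Start: pos=(0,0), heading=0, pen down
RT 90: heading 0 -> 270
FD 4: (0,0) -> (0,-4) [heading=270, draw]
FD 8: (0,-4) -> (0,-12) [heading=270, draw]
PU: pen up
REPEAT 2 [
  -- iteration 1/2 --
  RT 90: heading 270 -> 180
  BK 1: (0,-12) -> (1,-12) [heading=180, move]
  -- iteration 2/2 --
  RT 90: heading 180 -> 90
  BK 1: (1,-12) -> (1,-13) [heading=90, move]
]
PD: pen down
FD 9: (1,-13) -> (1,-4) [heading=90, draw]
FD 10: (1,-4) -> (1,6) [heading=90, draw]
FD 11: (1,6) -> (1,17) [heading=90, draw]
Final: pos=(1,17), heading=90, 5 segment(s) drawn

Segment lengths:
  seg 1: (0,0) -> (0,-4), length = 4
  seg 2: (0,-4) -> (0,-12), length = 8
  seg 3: (1,-13) -> (1,-4), length = 9
  seg 4: (1,-4) -> (1,6), length = 10
  seg 5: (1,6) -> (1,17), length = 11
Total = 42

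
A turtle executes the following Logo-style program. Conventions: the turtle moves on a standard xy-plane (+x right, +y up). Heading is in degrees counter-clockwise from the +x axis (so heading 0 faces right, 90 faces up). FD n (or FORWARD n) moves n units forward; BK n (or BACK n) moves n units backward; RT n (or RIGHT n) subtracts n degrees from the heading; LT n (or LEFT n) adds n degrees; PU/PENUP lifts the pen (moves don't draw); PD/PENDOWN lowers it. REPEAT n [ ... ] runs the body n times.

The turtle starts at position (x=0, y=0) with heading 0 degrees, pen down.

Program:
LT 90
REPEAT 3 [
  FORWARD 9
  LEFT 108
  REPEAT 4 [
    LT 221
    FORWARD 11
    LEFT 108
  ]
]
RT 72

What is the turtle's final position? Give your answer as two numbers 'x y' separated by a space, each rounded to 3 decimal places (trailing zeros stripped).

Answer: 113.267 18.8

Derivation:
Executing turtle program step by step:
Start: pos=(0,0), heading=0, pen down
LT 90: heading 0 -> 90
REPEAT 3 [
  -- iteration 1/3 --
  FD 9: (0,0) -> (0,9) [heading=90, draw]
  LT 108: heading 90 -> 198
  REPEAT 4 [
    -- iteration 1/4 --
    LT 221: heading 198 -> 59
    FD 11: (0,9) -> (5.665,18.429) [heading=59, draw]
    LT 108: heading 59 -> 167
    -- iteration 2/4 --
    LT 221: heading 167 -> 28
    FD 11: (5.665,18.429) -> (15.378,23.593) [heading=28, draw]
    LT 108: heading 28 -> 136
    -- iteration 3/4 --
    LT 221: heading 136 -> 357
    FD 11: (15.378,23.593) -> (26.363,23.017) [heading=357, draw]
    LT 108: heading 357 -> 105
    -- iteration 4/4 --
    LT 221: heading 105 -> 326
    FD 11: (26.363,23.017) -> (35.482,16.866) [heading=326, draw]
    LT 108: heading 326 -> 74
  ]
  -- iteration 2/3 --
  FD 9: (35.482,16.866) -> (37.963,25.518) [heading=74, draw]
  LT 108: heading 74 -> 182
  REPEAT 4 [
    -- iteration 1/4 --
    LT 221: heading 182 -> 43
    FD 11: (37.963,25.518) -> (46.008,33.02) [heading=43, draw]
    LT 108: heading 43 -> 151
    -- iteration 2/4 --
    LT 221: heading 151 -> 12
    FD 11: (46.008,33.02) -> (56.767,35.307) [heading=12, draw]
    LT 108: heading 12 -> 120
    -- iteration 3/4 --
    LT 221: heading 120 -> 341
    FD 11: (56.767,35.307) -> (67.168,31.725) [heading=341, draw]
    LT 108: heading 341 -> 89
    -- iteration 4/4 --
    LT 221: heading 89 -> 310
    FD 11: (67.168,31.725) -> (74.239,23.299) [heading=310, draw]
    LT 108: heading 310 -> 58
  ]
  -- iteration 3/3 --
  FD 9: (74.239,23.299) -> (79.008,30.931) [heading=58, draw]
  LT 108: heading 58 -> 166
  REPEAT 4 [
    -- iteration 1/4 --
    LT 221: heading 166 -> 27
    FD 11: (79.008,30.931) -> (88.809,35.925) [heading=27, draw]
    LT 108: heading 27 -> 135
    -- iteration 2/4 --
    LT 221: heading 135 -> 356
    FD 11: (88.809,35.925) -> (99.782,35.158) [heading=356, draw]
    LT 108: heading 356 -> 104
    -- iteration 3/4 --
    LT 221: heading 104 -> 325
    FD 11: (99.782,35.158) -> (108.793,28.849) [heading=325, draw]
    LT 108: heading 325 -> 73
    -- iteration 4/4 --
    LT 221: heading 73 -> 294
    FD 11: (108.793,28.849) -> (113.267,18.8) [heading=294, draw]
    LT 108: heading 294 -> 42
  ]
]
RT 72: heading 42 -> 330
Final: pos=(113.267,18.8), heading=330, 15 segment(s) drawn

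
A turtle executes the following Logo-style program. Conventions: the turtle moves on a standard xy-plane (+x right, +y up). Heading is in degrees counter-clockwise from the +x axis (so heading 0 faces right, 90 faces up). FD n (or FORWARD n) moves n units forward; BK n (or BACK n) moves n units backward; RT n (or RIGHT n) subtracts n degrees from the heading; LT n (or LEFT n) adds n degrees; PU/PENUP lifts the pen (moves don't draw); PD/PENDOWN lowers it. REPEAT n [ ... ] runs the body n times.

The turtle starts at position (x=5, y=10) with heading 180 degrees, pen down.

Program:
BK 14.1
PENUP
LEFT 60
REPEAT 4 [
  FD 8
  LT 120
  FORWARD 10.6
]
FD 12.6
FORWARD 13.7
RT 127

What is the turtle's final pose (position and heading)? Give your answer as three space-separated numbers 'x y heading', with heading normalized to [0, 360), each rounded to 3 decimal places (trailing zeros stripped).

Executing turtle program step by step:
Start: pos=(5,10), heading=180, pen down
BK 14.1: (5,10) -> (19.1,10) [heading=180, draw]
PU: pen up
LT 60: heading 180 -> 240
REPEAT 4 [
  -- iteration 1/4 --
  FD 8: (19.1,10) -> (15.1,3.072) [heading=240, move]
  LT 120: heading 240 -> 0
  FD 10.6: (15.1,3.072) -> (25.7,3.072) [heading=0, move]
  -- iteration 2/4 --
  FD 8: (25.7,3.072) -> (33.7,3.072) [heading=0, move]
  LT 120: heading 0 -> 120
  FD 10.6: (33.7,3.072) -> (28.4,12.252) [heading=120, move]
  -- iteration 3/4 --
  FD 8: (28.4,12.252) -> (24.4,19.18) [heading=120, move]
  LT 120: heading 120 -> 240
  FD 10.6: (24.4,19.18) -> (19.1,10) [heading=240, move]
  -- iteration 4/4 --
  FD 8: (19.1,10) -> (15.1,3.072) [heading=240, move]
  LT 120: heading 240 -> 0
  FD 10.6: (15.1,3.072) -> (25.7,3.072) [heading=0, move]
]
FD 12.6: (25.7,3.072) -> (38.3,3.072) [heading=0, move]
FD 13.7: (38.3,3.072) -> (52,3.072) [heading=0, move]
RT 127: heading 0 -> 233
Final: pos=(52,3.072), heading=233, 1 segment(s) drawn

Answer: 52 3.072 233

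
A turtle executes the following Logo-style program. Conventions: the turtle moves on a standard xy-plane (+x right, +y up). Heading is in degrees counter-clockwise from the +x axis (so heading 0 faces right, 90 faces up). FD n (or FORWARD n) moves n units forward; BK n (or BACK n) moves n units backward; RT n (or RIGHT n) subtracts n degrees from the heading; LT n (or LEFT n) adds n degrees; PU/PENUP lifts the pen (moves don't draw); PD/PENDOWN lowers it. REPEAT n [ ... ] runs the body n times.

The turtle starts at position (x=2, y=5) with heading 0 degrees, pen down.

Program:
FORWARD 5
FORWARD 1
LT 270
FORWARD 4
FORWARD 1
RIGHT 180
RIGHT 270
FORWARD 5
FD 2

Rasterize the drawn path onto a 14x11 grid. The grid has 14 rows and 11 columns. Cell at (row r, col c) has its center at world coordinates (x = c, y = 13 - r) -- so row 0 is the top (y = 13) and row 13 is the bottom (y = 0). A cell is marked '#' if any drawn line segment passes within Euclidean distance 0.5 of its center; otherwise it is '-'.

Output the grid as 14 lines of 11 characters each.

Segment 0: (2,5) -> (7,5)
Segment 1: (7,5) -> (8,5)
Segment 2: (8,5) -> (8,1)
Segment 3: (8,1) -> (8,0)
Segment 4: (8,0) -> (3,-0)
Segment 5: (3,-0) -> (1,-0)

Answer: -----------
-----------
-----------
-----------
-----------
-----------
-----------
-----------
--#######--
--------#--
--------#--
--------#--
--------#--
-########--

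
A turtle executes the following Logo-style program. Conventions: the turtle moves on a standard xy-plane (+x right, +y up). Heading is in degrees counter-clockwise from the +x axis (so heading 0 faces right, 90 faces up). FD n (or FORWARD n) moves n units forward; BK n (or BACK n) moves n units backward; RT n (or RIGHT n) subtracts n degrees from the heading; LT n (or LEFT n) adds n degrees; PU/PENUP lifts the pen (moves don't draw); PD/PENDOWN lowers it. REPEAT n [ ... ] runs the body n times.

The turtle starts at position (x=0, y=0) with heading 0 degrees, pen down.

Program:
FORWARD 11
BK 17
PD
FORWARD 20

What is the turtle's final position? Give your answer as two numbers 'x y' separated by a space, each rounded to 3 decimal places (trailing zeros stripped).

Executing turtle program step by step:
Start: pos=(0,0), heading=0, pen down
FD 11: (0,0) -> (11,0) [heading=0, draw]
BK 17: (11,0) -> (-6,0) [heading=0, draw]
PD: pen down
FD 20: (-6,0) -> (14,0) [heading=0, draw]
Final: pos=(14,0), heading=0, 3 segment(s) drawn

Answer: 14 0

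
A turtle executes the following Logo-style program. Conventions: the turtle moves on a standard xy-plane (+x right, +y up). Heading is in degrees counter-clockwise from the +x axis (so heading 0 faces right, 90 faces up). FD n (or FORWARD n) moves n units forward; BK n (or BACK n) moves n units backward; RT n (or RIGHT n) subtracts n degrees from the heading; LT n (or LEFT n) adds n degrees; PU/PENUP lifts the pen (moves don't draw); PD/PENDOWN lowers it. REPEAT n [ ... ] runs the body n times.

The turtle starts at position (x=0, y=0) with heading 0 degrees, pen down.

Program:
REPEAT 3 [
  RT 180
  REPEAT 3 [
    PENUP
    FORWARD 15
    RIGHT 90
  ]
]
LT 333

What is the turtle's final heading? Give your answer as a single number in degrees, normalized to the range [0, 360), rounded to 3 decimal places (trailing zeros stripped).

Answer: 63

Derivation:
Executing turtle program step by step:
Start: pos=(0,0), heading=0, pen down
REPEAT 3 [
  -- iteration 1/3 --
  RT 180: heading 0 -> 180
  REPEAT 3 [
    -- iteration 1/3 --
    PU: pen up
    FD 15: (0,0) -> (-15,0) [heading=180, move]
    RT 90: heading 180 -> 90
    -- iteration 2/3 --
    PU: pen up
    FD 15: (-15,0) -> (-15,15) [heading=90, move]
    RT 90: heading 90 -> 0
    -- iteration 3/3 --
    PU: pen up
    FD 15: (-15,15) -> (0,15) [heading=0, move]
    RT 90: heading 0 -> 270
  ]
  -- iteration 2/3 --
  RT 180: heading 270 -> 90
  REPEAT 3 [
    -- iteration 1/3 --
    PU: pen up
    FD 15: (0,15) -> (0,30) [heading=90, move]
    RT 90: heading 90 -> 0
    -- iteration 2/3 --
    PU: pen up
    FD 15: (0,30) -> (15,30) [heading=0, move]
    RT 90: heading 0 -> 270
    -- iteration 3/3 --
    PU: pen up
    FD 15: (15,30) -> (15,15) [heading=270, move]
    RT 90: heading 270 -> 180
  ]
  -- iteration 3/3 --
  RT 180: heading 180 -> 0
  REPEAT 3 [
    -- iteration 1/3 --
    PU: pen up
    FD 15: (15,15) -> (30,15) [heading=0, move]
    RT 90: heading 0 -> 270
    -- iteration 2/3 --
    PU: pen up
    FD 15: (30,15) -> (30,0) [heading=270, move]
    RT 90: heading 270 -> 180
    -- iteration 3/3 --
    PU: pen up
    FD 15: (30,0) -> (15,0) [heading=180, move]
    RT 90: heading 180 -> 90
  ]
]
LT 333: heading 90 -> 63
Final: pos=(15,0), heading=63, 0 segment(s) drawn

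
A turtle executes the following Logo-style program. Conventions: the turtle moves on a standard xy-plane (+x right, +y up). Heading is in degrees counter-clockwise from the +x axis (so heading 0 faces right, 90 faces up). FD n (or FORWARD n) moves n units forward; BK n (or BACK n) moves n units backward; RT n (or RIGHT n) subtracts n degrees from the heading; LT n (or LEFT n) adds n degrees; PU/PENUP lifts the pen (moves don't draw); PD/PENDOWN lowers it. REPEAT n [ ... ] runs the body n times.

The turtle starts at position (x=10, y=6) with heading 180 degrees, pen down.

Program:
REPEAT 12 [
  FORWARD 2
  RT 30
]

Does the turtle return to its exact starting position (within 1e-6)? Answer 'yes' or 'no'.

Answer: yes

Derivation:
Executing turtle program step by step:
Start: pos=(10,6), heading=180, pen down
REPEAT 12 [
  -- iteration 1/12 --
  FD 2: (10,6) -> (8,6) [heading=180, draw]
  RT 30: heading 180 -> 150
  -- iteration 2/12 --
  FD 2: (8,6) -> (6.268,7) [heading=150, draw]
  RT 30: heading 150 -> 120
  -- iteration 3/12 --
  FD 2: (6.268,7) -> (5.268,8.732) [heading=120, draw]
  RT 30: heading 120 -> 90
  -- iteration 4/12 --
  FD 2: (5.268,8.732) -> (5.268,10.732) [heading=90, draw]
  RT 30: heading 90 -> 60
  -- iteration 5/12 --
  FD 2: (5.268,10.732) -> (6.268,12.464) [heading=60, draw]
  RT 30: heading 60 -> 30
  -- iteration 6/12 --
  FD 2: (6.268,12.464) -> (8,13.464) [heading=30, draw]
  RT 30: heading 30 -> 0
  -- iteration 7/12 --
  FD 2: (8,13.464) -> (10,13.464) [heading=0, draw]
  RT 30: heading 0 -> 330
  -- iteration 8/12 --
  FD 2: (10,13.464) -> (11.732,12.464) [heading=330, draw]
  RT 30: heading 330 -> 300
  -- iteration 9/12 --
  FD 2: (11.732,12.464) -> (12.732,10.732) [heading=300, draw]
  RT 30: heading 300 -> 270
  -- iteration 10/12 --
  FD 2: (12.732,10.732) -> (12.732,8.732) [heading=270, draw]
  RT 30: heading 270 -> 240
  -- iteration 11/12 --
  FD 2: (12.732,8.732) -> (11.732,7) [heading=240, draw]
  RT 30: heading 240 -> 210
  -- iteration 12/12 --
  FD 2: (11.732,7) -> (10,6) [heading=210, draw]
  RT 30: heading 210 -> 180
]
Final: pos=(10,6), heading=180, 12 segment(s) drawn

Start position: (10, 6)
Final position: (10, 6)
Distance = 0; < 1e-6 -> CLOSED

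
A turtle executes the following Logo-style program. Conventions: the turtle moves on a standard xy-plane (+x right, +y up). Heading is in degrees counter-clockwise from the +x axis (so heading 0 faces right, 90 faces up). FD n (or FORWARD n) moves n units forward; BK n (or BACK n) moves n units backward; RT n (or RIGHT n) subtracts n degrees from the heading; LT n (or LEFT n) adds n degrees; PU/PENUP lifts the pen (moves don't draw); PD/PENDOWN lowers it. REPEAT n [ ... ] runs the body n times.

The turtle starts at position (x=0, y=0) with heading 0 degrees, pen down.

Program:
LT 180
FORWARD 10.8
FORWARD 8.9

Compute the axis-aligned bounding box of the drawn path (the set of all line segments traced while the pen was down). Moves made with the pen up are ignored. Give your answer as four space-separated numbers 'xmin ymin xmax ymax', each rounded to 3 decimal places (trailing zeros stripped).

Executing turtle program step by step:
Start: pos=(0,0), heading=0, pen down
LT 180: heading 0 -> 180
FD 10.8: (0,0) -> (-10.8,0) [heading=180, draw]
FD 8.9: (-10.8,0) -> (-19.7,0) [heading=180, draw]
Final: pos=(-19.7,0), heading=180, 2 segment(s) drawn

Segment endpoints: x in {-19.7, -10.8, 0}, y in {0, 0, 0}
xmin=-19.7, ymin=0, xmax=0, ymax=0

Answer: -19.7 0 0 0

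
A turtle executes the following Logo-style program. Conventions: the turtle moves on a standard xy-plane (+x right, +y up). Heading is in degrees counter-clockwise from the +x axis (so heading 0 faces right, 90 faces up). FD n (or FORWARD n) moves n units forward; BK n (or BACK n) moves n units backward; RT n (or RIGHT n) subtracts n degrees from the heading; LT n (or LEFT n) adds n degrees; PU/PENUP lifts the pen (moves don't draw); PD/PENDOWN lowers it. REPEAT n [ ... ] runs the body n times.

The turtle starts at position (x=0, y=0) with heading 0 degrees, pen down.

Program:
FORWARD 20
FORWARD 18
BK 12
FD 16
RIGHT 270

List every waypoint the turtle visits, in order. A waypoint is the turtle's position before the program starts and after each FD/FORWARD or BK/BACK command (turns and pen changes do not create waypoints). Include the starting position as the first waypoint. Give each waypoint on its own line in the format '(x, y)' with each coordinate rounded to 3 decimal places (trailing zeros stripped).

Answer: (0, 0)
(20, 0)
(38, 0)
(26, 0)
(42, 0)

Derivation:
Executing turtle program step by step:
Start: pos=(0,0), heading=0, pen down
FD 20: (0,0) -> (20,0) [heading=0, draw]
FD 18: (20,0) -> (38,0) [heading=0, draw]
BK 12: (38,0) -> (26,0) [heading=0, draw]
FD 16: (26,0) -> (42,0) [heading=0, draw]
RT 270: heading 0 -> 90
Final: pos=(42,0), heading=90, 4 segment(s) drawn
Waypoints (5 total):
(0, 0)
(20, 0)
(38, 0)
(26, 0)
(42, 0)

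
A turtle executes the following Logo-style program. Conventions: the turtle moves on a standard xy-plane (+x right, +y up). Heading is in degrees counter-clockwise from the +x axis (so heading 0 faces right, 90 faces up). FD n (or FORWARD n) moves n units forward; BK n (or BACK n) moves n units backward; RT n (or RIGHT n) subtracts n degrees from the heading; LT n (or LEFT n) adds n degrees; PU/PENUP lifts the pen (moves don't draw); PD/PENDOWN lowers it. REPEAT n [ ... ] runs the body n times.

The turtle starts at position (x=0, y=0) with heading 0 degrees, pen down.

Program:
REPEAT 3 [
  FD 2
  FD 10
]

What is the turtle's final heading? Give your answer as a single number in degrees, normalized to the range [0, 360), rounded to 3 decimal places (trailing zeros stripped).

Answer: 0

Derivation:
Executing turtle program step by step:
Start: pos=(0,0), heading=0, pen down
REPEAT 3 [
  -- iteration 1/3 --
  FD 2: (0,0) -> (2,0) [heading=0, draw]
  FD 10: (2,0) -> (12,0) [heading=0, draw]
  -- iteration 2/3 --
  FD 2: (12,0) -> (14,0) [heading=0, draw]
  FD 10: (14,0) -> (24,0) [heading=0, draw]
  -- iteration 3/3 --
  FD 2: (24,0) -> (26,0) [heading=0, draw]
  FD 10: (26,0) -> (36,0) [heading=0, draw]
]
Final: pos=(36,0), heading=0, 6 segment(s) drawn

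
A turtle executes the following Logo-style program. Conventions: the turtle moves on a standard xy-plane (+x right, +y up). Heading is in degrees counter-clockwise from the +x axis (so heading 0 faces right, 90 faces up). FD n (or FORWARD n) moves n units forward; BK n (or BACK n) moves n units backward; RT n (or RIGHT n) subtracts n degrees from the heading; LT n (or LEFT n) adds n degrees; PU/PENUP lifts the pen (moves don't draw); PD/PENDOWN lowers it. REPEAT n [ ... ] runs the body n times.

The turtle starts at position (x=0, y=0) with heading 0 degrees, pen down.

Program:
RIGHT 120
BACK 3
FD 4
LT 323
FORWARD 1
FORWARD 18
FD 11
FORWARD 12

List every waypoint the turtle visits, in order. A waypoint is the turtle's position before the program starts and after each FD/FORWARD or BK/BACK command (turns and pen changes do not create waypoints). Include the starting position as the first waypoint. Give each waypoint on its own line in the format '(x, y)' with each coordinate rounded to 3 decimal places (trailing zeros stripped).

Answer: (0, 0)
(1.5, 2.598)
(-0.5, -0.866)
(-1.421, -1.257)
(-17.99, -8.29)
(-28.115, -12.588)
(-39.161, -17.277)

Derivation:
Executing turtle program step by step:
Start: pos=(0,0), heading=0, pen down
RT 120: heading 0 -> 240
BK 3: (0,0) -> (1.5,2.598) [heading=240, draw]
FD 4: (1.5,2.598) -> (-0.5,-0.866) [heading=240, draw]
LT 323: heading 240 -> 203
FD 1: (-0.5,-0.866) -> (-1.421,-1.257) [heading=203, draw]
FD 18: (-1.421,-1.257) -> (-17.99,-8.29) [heading=203, draw]
FD 11: (-17.99,-8.29) -> (-28.115,-12.588) [heading=203, draw]
FD 12: (-28.115,-12.588) -> (-39.161,-17.277) [heading=203, draw]
Final: pos=(-39.161,-17.277), heading=203, 6 segment(s) drawn
Waypoints (7 total):
(0, 0)
(1.5, 2.598)
(-0.5, -0.866)
(-1.421, -1.257)
(-17.99, -8.29)
(-28.115, -12.588)
(-39.161, -17.277)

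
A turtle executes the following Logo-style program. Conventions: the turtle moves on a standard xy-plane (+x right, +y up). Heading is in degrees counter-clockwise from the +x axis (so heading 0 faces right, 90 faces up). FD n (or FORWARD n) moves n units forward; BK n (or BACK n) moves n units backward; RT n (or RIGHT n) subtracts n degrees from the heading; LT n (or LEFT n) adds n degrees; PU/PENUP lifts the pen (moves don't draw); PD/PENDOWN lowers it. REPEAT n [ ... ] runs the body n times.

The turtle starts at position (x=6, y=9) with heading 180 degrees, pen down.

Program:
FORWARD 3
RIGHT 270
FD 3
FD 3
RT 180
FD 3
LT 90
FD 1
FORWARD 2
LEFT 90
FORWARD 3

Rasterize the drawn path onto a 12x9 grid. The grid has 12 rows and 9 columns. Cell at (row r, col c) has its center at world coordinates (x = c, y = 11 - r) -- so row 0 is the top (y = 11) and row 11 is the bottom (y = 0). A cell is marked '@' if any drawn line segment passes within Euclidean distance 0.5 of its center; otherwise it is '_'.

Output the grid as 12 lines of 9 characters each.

Segment 0: (6,9) -> (3,9)
Segment 1: (3,9) -> (3,6)
Segment 2: (3,6) -> (3,3)
Segment 3: (3,3) -> (3,6)
Segment 4: (3,6) -> (2,6)
Segment 5: (2,6) -> (-0,6)
Segment 6: (-0,6) -> (-0,3)

Answer: _________
_________
___@@@@__
___@_____
___@_____
@@@@_____
@__@_____
@__@_____
@__@_____
_________
_________
_________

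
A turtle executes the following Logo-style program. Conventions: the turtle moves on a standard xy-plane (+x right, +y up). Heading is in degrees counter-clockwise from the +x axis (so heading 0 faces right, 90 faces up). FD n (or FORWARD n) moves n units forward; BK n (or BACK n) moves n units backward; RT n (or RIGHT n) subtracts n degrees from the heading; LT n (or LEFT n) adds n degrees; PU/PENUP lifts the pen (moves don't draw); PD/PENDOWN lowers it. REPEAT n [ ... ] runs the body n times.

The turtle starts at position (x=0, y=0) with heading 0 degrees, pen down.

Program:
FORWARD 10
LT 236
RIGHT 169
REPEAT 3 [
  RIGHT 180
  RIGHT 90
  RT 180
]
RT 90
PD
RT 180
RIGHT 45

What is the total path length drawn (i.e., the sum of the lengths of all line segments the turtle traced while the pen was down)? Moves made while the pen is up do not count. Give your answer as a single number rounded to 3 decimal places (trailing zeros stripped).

Executing turtle program step by step:
Start: pos=(0,0), heading=0, pen down
FD 10: (0,0) -> (10,0) [heading=0, draw]
LT 236: heading 0 -> 236
RT 169: heading 236 -> 67
REPEAT 3 [
  -- iteration 1/3 --
  RT 180: heading 67 -> 247
  RT 90: heading 247 -> 157
  RT 180: heading 157 -> 337
  -- iteration 2/3 --
  RT 180: heading 337 -> 157
  RT 90: heading 157 -> 67
  RT 180: heading 67 -> 247
  -- iteration 3/3 --
  RT 180: heading 247 -> 67
  RT 90: heading 67 -> 337
  RT 180: heading 337 -> 157
]
RT 90: heading 157 -> 67
PD: pen down
RT 180: heading 67 -> 247
RT 45: heading 247 -> 202
Final: pos=(10,0), heading=202, 1 segment(s) drawn

Segment lengths:
  seg 1: (0,0) -> (10,0), length = 10
Total = 10

Answer: 10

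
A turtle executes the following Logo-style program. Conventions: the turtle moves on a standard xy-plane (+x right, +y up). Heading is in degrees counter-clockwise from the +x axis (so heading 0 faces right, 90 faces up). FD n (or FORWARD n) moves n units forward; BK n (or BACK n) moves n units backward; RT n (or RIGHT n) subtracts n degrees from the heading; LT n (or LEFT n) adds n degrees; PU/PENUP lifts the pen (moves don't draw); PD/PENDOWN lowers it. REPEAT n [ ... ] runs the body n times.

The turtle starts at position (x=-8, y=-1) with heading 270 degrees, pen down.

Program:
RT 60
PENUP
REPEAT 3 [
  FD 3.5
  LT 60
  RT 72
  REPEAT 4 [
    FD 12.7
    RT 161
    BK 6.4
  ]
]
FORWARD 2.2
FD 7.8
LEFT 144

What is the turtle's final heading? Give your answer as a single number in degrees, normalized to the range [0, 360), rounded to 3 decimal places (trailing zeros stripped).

Executing turtle program step by step:
Start: pos=(-8,-1), heading=270, pen down
RT 60: heading 270 -> 210
PU: pen up
REPEAT 3 [
  -- iteration 1/3 --
  FD 3.5: (-8,-1) -> (-11.031,-2.75) [heading=210, move]
  LT 60: heading 210 -> 270
  RT 72: heading 270 -> 198
  REPEAT 4 [
    -- iteration 1/4 --
    FD 12.7: (-11.031,-2.75) -> (-23.11,-6.675) [heading=198, move]
    RT 161: heading 198 -> 37
    BK 6.4: (-23.11,-6.675) -> (-28.221,-10.526) [heading=37, move]
    -- iteration 2/4 --
    FD 12.7: (-28.221,-10.526) -> (-18.078,-2.883) [heading=37, move]
    RT 161: heading 37 -> 236
    BK 6.4: (-18.078,-2.883) -> (-14.499,2.423) [heading=236, move]
    -- iteration 3/4 --
    FD 12.7: (-14.499,2.423) -> (-21.601,-8.106) [heading=236, move]
    RT 161: heading 236 -> 75
    BK 6.4: (-21.601,-8.106) -> (-23.257,-14.288) [heading=75, move]
    -- iteration 4/4 --
    FD 12.7: (-23.257,-14.288) -> (-19.97,-2.021) [heading=75, move]
    RT 161: heading 75 -> 274
    BK 6.4: (-19.97,-2.021) -> (-20.417,4.364) [heading=274, move]
  ]
  -- iteration 2/3 --
  FD 3.5: (-20.417,4.364) -> (-20.173,0.872) [heading=274, move]
  LT 60: heading 274 -> 334
  RT 72: heading 334 -> 262
  REPEAT 4 [
    -- iteration 1/4 --
    FD 12.7: (-20.173,0.872) -> (-21.94,-11.704) [heading=262, move]
    RT 161: heading 262 -> 101
    BK 6.4: (-21.94,-11.704) -> (-20.719,-17.987) [heading=101, move]
    -- iteration 2/4 --
    FD 12.7: (-20.719,-17.987) -> (-23.142,-5.52) [heading=101, move]
    RT 161: heading 101 -> 300
    BK 6.4: (-23.142,-5.52) -> (-26.342,0.023) [heading=300, move]
    -- iteration 3/4 --
    FD 12.7: (-26.342,0.023) -> (-19.992,-10.976) [heading=300, move]
    RT 161: heading 300 -> 139
    BK 6.4: (-19.992,-10.976) -> (-15.162,-15.175) [heading=139, move]
    -- iteration 4/4 --
    FD 12.7: (-15.162,-15.175) -> (-24.747,-6.843) [heading=139, move]
    RT 161: heading 139 -> 338
    BK 6.4: (-24.747,-6.843) -> (-30.681,-4.445) [heading=338, move]
  ]
  -- iteration 3/3 --
  FD 3.5: (-30.681,-4.445) -> (-27.436,-5.756) [heading=338, move]
  LT 60: heading 338 -> 38
  RT 72: heading 38 -> 326
  REPEAT 4 [
    -- iteration 1/4 --
    FD 12.7: (-27.436,-5.756) -> (-16.907,-12.858) [heading=326, move]
    RT 161: heading 326 -> 165
    BK 6.4: (-16.907,-12.858) -> (-10.725,-14.515) [heading=165, move]
    -- iteration 2/4 --
    FD 12.7: (-10.725,-14.515) -> (-22.992,-11.228) [heading=165, move]
    RT 161: heading 165 -> 4
    BK 6.4: (-22.992,-11.228) -> (-29.377,-11.674) [heading=4, move]
    -- iteration 3/4 --
    FD 12.7: (-29.377,-11.674) -> (-16.708,-10.788) [heading=4, move]
    RT 161: heading 4 -> 203
    BK 6.4: (-16.708,-10.788) -> (-10.817,-8.287) [heading=203, move]
    -- iteration 4/4 --
    FD 12.7: (-10.817,-8.287) -> (-22.507,-13.25) [heading=203, move]
    RT 161: heading 203 -> 42
    BK 6.4: (-22.507,-13.25) -> (-27.263,-17.532) [heading=42, move]
  ]
]
FD 2.2: (-27.263,-17.532) -> (-25.628,-16.06) [heading=42, move]
FD 7.8: (-25.628,-16.06) -> (-19.832,-10.841) [heading=42, move]
LT 144: heading 42 -> 186
Final: pos=(-19.832,-10.841), heading=186, 0 segment(s) drawn

Answer: 186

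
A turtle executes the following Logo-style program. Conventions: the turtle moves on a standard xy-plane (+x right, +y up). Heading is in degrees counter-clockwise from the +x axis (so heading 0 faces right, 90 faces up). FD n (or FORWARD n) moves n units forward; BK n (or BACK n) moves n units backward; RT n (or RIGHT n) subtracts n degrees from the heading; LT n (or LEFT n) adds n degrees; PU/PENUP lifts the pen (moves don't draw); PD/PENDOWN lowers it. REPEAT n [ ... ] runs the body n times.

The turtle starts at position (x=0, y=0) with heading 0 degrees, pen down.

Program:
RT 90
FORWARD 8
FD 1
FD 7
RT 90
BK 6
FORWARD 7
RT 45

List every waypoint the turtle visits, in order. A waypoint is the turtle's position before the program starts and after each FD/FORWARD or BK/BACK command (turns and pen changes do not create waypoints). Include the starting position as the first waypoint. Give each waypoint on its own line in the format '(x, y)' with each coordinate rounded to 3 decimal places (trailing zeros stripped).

Executing turtle program step by step:
Start: pos=(0,0), heading=0, pen down
RT 90: heading 0 -> 270
FD 8: (0,0) -> (0,-8) [heading=270, draw]
FD 1: (0,-8) -> (0,-9) [heading=270, draw]
FD 7: (0,-9) -> (0,-16) [heading=270, draw]
RT 90: heading 270 -> 180
BK 6: (0,-16) -> (6,-16) [heading=180, draw]
FD 7: (6,-16) -> (-1,-16) [heading=180, draw]
RT 45: heading 180 -> 135
Final: pos=(-1,-16), heading=135, 5 segment(s) drawn
Waypoints (6 total):
(0, 0)
(0, -8)
(0, -9)
(0, -16)
(6, -16)
(-1, -16)

Answer: (0, 0)
(0, -8)
(0, -9)
(0, -16)
(6, -16)
(-1, -16)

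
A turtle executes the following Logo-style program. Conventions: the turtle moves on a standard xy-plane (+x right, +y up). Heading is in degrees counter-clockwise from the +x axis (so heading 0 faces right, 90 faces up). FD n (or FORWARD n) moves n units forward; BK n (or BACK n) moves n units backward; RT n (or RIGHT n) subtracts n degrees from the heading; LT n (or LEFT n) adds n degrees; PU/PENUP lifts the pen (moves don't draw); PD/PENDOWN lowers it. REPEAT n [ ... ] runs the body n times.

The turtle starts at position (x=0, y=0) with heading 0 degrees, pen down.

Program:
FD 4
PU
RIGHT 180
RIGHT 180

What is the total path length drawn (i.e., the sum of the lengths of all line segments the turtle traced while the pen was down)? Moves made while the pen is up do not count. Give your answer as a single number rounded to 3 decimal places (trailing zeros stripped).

Executing turtle program step by step:
Start: pos=(0,0), heading=0, pen down
FD 4: (0,0) -> (4,0) [heading=0, draw]
PU: pen up
RT 180: heading 0 -> 180
RT 180: heading 180 -> 0
Final: pos=(4,0), heading=0, 1 segment(s) drawn

Segment lengths:
  seg 1: (0,0) -> (4,0), length = 4
Total = 4

Answer: 4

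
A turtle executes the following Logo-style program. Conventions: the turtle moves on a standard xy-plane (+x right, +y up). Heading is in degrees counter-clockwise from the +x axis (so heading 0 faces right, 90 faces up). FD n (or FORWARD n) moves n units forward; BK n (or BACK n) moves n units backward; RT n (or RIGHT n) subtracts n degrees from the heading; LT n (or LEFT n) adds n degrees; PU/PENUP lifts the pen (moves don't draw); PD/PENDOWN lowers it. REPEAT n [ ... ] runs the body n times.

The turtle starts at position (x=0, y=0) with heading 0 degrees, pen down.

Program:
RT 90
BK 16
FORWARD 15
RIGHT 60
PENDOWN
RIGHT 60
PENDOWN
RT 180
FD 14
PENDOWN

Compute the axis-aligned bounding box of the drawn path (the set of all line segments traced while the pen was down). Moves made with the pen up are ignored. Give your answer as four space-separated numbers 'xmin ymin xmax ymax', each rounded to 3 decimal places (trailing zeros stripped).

Answer: 0 -6 12.124 16

Derivation:
Executing turtle program step by step:
Start: pos=(0,0), heading=0, pen down
RT 90: heading 0 -> 270
BK 16: (0,0) -> (0,16) [heading=270, draw]
FD 15: (0,16) -> (0,1) [heading=270, draw]
RT 60: heading 270 -> 210
PD: pen down
RT 60: heading 210 -> 150
PD: pen down
RT 180: heading 150 -> 330
FD 14: (0,1) -> (12.124,-6) [heading=330, draw]
PD: pen down
Final: pos=(12.124,-6), heading=330, 3 segment(s) drawn

Segment endpoints: x in {0, 0, 0, 12.124}, y in {-6, 0, 1, 16}
xmin=0, ymin=-6, xmax=12.124, ymax=16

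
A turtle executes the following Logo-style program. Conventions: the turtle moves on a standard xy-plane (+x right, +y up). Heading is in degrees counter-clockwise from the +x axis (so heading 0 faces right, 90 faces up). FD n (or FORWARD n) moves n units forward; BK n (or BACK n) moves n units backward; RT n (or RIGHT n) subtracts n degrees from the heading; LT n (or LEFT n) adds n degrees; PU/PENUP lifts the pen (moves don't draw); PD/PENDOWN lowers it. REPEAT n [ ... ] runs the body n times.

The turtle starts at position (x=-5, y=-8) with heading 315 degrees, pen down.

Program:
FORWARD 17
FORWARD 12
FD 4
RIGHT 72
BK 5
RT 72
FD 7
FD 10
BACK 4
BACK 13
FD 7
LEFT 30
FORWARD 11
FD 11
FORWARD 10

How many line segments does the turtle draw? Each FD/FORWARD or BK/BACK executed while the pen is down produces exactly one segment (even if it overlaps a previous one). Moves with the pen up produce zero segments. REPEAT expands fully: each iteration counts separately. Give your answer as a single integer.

Answer: 12

Derivation:
Executing turtle program step by step:
Start: pos=(-5,-8), heading=315, pen down
FD 17: (-5,-8) -> (7.021,-20.021) [heading=315, draw]
FD 12: (7.021,-20.021) -> (15.506,-28.506) [heading=315, draw]
FD 4: (15.506,-28.506) -> (18.335,-31.335) [heading=315, draw]
RT 72: heading 315 -> 243
BK 5: (18.335,-31.335) -> (20.604,-26.879) [heading=243, draw]
RT 72: heading 243 -> 171
FD 7: (20.604,-26.879) -> (13.691,-25.784) [heading=171, draw]
FD 10: (13.691,-25.784) -> (3.814,-24.22) [heading=171, draw]
BK 4: (3.814,-24.22) -> (7.765,-24.846) [heading=171, draw]
BK 13: (7.765,-24.846) -> (20.604,-26.879) [heading=171, draw]
FD 7: (20.604,-26.879) -> (13.691,-25.784) [heading=171, draw]
LT 30: heading 171 -> 201
FD 11: (13.691,-25.784) -> (3.421,-29.726) [heading=201, draw]
FD 11: (3.421,-29.726) -> (-6.848,-33.669) [heading=201, draw]
FD 10: (-6.848,-33.669) -> (-16.184,-37.252) [heading=201, draw]
Final: pos=(-16.184,-37.252), heading=201, 12 segment(s) drawn
Segments drawn: 12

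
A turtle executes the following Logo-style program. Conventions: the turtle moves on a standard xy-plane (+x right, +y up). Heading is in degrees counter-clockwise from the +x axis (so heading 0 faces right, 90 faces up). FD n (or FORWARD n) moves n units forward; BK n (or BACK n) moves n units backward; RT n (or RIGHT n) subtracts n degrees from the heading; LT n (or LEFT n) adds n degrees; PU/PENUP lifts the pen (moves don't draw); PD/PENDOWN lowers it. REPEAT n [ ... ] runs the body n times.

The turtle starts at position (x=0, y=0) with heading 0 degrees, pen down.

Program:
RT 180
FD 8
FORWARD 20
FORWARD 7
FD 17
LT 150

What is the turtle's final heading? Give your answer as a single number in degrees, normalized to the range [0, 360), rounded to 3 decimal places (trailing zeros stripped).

Answer: 330

Derivation:
Executing turtle program step by step:
Start: pos=(0,0), heading=0, pen down
RT 180: heading 0 -> 180
FD 8: (0,0) -> (-8,0) [heading=180, draw]
FD 20: (-8,0) -> (-28,0) [heading=180, draw]
FD 7: (-28,0) -> (-35,0) [heading=180, draw]
FD 17: (-35,0) -> (-52,0) [heading=180, draw]
LT 150: heading 180 -> 330
Final: pos=(-52,0), heading=330, 4 segment(s) drawn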